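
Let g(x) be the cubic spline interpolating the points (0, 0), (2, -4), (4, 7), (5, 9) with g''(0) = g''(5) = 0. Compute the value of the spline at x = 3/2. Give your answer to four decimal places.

Write σ_i for g''(x_i). With h_i = 2, 2, 1 and divided differences Δ_i = -2, 11/2, 2, the continuity of g' gives the tridiagonal system
  2·σ_0 + 8·σ_1 + 2·σ_2 = 6(Δ_1 - Δ_0) = 45
  2·σ_1 + 6·σ_2 + 1·σ_3 = 6(Δ_2 - Δ_1) = -21
Natural end conditions: σ_0 = σ_3 = 0.
Forward elimination and back-substitution give σ_0 = 0, σ_1 = 78/11, σ_2 = -129/22, σ_3 = 0.
On [0, 2], g(x) = 0 - 48/11·x + 0·x² + 13/22·x³.
With x = 3/2: g(3/2) = -801/176.

-4.5511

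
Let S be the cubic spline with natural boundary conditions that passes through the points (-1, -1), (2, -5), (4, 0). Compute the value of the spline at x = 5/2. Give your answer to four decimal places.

-4.2531

With M_i denoting the second derivative at x_i, h_i = 3, 2, and Δ_i = (y_(i+1) − y_i)/h_i = -4/3, 5/2:
  3·M_0 + 10·M_1 + 2·M_2 = 6(Δ_1 - Δ_0) = 23
Natural end conditions: M_0 = M_2 = 0.
Solving: M_0 = 0, M_1 = 23/10, M_2 = 0.
On [2, 4], S(x) = -5 + 29/30·(x - 2) + 23/20·(x - 2)² - 23/120·(x - 2)³.
With (x - 2) = 1/2: S(5/2) = -1361/320.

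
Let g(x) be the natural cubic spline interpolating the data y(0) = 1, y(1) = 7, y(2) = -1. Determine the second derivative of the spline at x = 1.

Write M_i for g''(x_i). With h_i = 1, 1 and divided differences Δ_i = 6, -8, the continuity of g' gives the tridiagonal system
  1·M_0 + 4·M_1 + 1·M_2 = 6(Δ_1 - Δ_0) = -84
Natural end conditions: M_0 = M_2 = 0.
Solving the tridiagonal system: M_0 = 0, M_1 = -21, M_2 = 0.

-21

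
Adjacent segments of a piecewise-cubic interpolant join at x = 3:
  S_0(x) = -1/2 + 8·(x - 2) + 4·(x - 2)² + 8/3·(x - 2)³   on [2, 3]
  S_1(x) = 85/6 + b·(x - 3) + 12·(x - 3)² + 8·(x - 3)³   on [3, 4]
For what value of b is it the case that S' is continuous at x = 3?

S_0'(x) = 8 + 8·(x - 2) + 8·(x - 2)², so S_0'(3) = 24. On the right, S_1'(3) = b, so b = 24.

24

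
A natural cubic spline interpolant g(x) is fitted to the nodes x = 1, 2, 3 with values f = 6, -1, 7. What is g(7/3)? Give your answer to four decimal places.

With M_i denoting the second derivative at x_i, h_i = 1, 1, and Δ_i = (y_(i+1) − y_i)/h_i = -7, 8:
  1·M_0 + 4·M_1 + 1·M_2 = 6(Δ_1 - Δ_0) = 90
Natural end conditions: M_0 = M_2 = 0.
Solving the tridiagonal system: M_0 = 0, M_1 = 45/2, M_2 = 0.
On [2, 3], g(x) = -1 + 1/2·(x - 2) + 45/4·(x - 2)² - 15/4·(x - 2)³.
With (x - 2) = 1/3: g(7/3) = 5/18.

0.2778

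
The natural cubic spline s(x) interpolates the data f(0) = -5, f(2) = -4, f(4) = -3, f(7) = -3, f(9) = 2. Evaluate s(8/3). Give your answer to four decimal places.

-3.5482

Let m_i = s''(x_i). Step sizes h_i = 2, 2, 3, 2; slopes of the chords Δ_i = (y_(i+1) - y_i)/h_i = 1/2, 1/2, 0, 5/2.
  2·m_0 + 8·m_1 + 2·m_2 = 6(Δ_1 - Δ_0) = 0
  2·m_1 + 10·m_2 + 3·m_3 = 6(Δ_2 - Δ_1) = -3
  3·m_2 + 10·m_3 + 2·m_4 = 6(Δ_3 - Δ_2) = 15
Natural end conditions: m_0 = m_4 = 0.
Hence m_0 = 0, m_1 = 75/344, m_2 = -75/86, m_3 = 303/172, m_4 = 0.
On [2, 4], s(x) = -4 + 111/172·(x - 2) + 75/688·(x - 2)² - 125/1376·(x - 2)³.
With (x - 2) = 2/3: s(8/3) = -8239/2322.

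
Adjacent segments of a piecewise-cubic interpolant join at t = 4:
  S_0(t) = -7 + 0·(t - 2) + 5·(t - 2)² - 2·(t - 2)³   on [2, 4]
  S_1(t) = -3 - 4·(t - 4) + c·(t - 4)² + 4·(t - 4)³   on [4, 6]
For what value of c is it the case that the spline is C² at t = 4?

S_0''(t) = 10 - 12·(t - 2), so S_0''(4) = -14. On the right, S_1''(4) = 2c, so c = -7.

-7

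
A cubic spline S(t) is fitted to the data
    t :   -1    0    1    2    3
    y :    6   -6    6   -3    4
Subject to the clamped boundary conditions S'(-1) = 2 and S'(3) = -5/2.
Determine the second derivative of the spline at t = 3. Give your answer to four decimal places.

-55.2321

Put M_i = S'' at the i-th knot. Here h = (1, 1, 1, 1) and Δ = (-12, 12, -9, 7), so the interior equations h_(i-1)·M_(i-1) + 2(h_(i-1)+h_i)·M_i + h_i·M_(i+1) = 6(Δ_i − Δ_(i-1)) read
  1·M_0 + 4·M_1 + 1·M_2 = 6(Δ_1 - Δ_0) = 144
  1·M_1 + 4·M_2 + 1·M_3 = 6(Δ_2 - Δ_1) = -126
  1·M_2 + 4·M_3 + 1·M_4 = 6(Δ_3 - Δ_2) = 96
Clamped end conditions give two more equations: 2h_0·M_0 + h_0·M_1 = 6(Δ_0 - S'(-1)) = -84 and h_3·M_3 + 2h_3·M_4 = 6(S'(3) - Δ_3) = -57.
Forward elimination and back-substitution give M_0 = -4341/56, M_1 = 1989/28, M_2 = -501/8, M_3 = 1497/28, M_4 = -3093/56.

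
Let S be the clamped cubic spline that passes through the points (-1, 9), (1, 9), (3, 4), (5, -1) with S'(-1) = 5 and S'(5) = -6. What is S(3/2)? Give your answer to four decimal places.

7.5969

With σ_i denoting the second derivative at x_i, h_i = 2, 2, 2, and Δ_i = (y_(i+1) − y_i)/h_i = 0, -5/2, -5/2:
  2·σ_0 + 8·σ_1 + 2·σ_2 = 6(Δ_1 - Δ_0) = -15
  2·σ_1 + 8·σ_2 + 2·σ_3 = 6(Δ_2 - Δ_1) = 0
Clamped end conditions give two more equations: 2h_0·σ_0 + h_0·σ_1 = 6(Δ_0 - S'(-1)) = -30 and h_2·σ_2 + 2h_2·σ_3 = 6(S'(5) - Δ_2) = -21.
Forward elimination and back-substitution give σ_0 = -109/15, σ_1 = -7/15, σ_2 = 49/30, σ_3 = -91/15.
On [1, 3], S(x) = 9 - 41/15·(x - 1) - 7/30·(x - 1)² + 7/40·(x - 1)³.
With (x - 1) = 1/2: S(3/2) = 2431/320.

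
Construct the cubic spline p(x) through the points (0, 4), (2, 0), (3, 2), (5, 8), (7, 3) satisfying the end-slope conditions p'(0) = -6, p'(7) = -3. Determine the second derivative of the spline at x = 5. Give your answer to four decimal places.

-5.1885

Put σ_i = p'' at the i-th knot. Here h = (2, 1, 2, 2) and Δ = (-2, 2, 3, -5/2), so the interior equations h_(i-1)·σ_(i-1) + 2(h_(i-1)+h_i)·σ_i + h_i·σ_(i+1) = 6(Δ_i − Δ_(i-1)) read
  2·σ_0 + 6·σ_1 + 1·σ_2 = 6(Δ_1 - Δ_0) = 24
  1·σ_1 + 6·σ_2 + 2·σ_3 = 6(Δ_2 - Δ_1) = 6
  2·σ_2 + 8·σ_3 + 2·σ_4 = 6(Δ_3 - Δ_2) = -33
Clamped end conditions give two more equations: 2h_0·σ_0 + h_0·σ_1 = 6(Δ_0 - p'(0)) = 24 and h_3·σ_3 + 2h_3·σ_4 = 6(p'(7) - Δ_3) = -3.
Solving: σ_0 = 615/122, σ_1 = 117/61, σ_2 = 147/61, σ_3 = -633/122, σ_4 = 225/122.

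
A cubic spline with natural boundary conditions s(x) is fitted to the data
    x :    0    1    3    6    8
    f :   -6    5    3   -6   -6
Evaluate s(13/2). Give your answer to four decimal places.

-6.3424

Let M_i = s''(x_i). Step sizes h_i = 1, 2, 3, 2; slopes of the chords Δ_i = (y_(i+1) - y_i)/h_i = 11, -1, -3, 0.
  1·M_0 + 6·M_1 + 2·M_2 = 6(Δ_1 - Δ_0) = -72
  2·M_1 + 10·M_2 + 3·M_3 = 6(Δ_2 - Δ_1) = -12
  3·M_2 + 10·M_3 + 2·M_4 = 6(Δ_3 - Δ_2) = 18
Natural end conditions: M_0 = M_4 = 0.
Hence M_0 = 0, M_1 = -282/23, M_2 = 18/23, M_3 = 36/23, M_4 = 0.
On [6, 8], s(x) = -6 - 24/23·(x - 6) + 18/23·(x - 6)² - 3/23·(x - 6)³.
With (x - 6) = 1/2: s(13/2) = -1167/184.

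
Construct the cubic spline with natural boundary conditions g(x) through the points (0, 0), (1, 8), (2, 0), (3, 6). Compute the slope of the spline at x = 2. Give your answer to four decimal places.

-3.6000

Let m_i = g''(x_i). Step sizes h_i = 1, 1, 1; slopes of the chords Δ_i = (y_(i+1) - y_i)/h_i = 8, -8, 6.
  1·m_0 + 4·m_1 + 1·m_2 = 6(Δ_1 - Δ_0) = -96
  1·m_1 + 4·m_2 + 1·m_3 = 6(Δ_2 - Δ_1) = 84
Natural end conditions: m_0 = m_3 = 0.
Solving: m_0 = 0, m_1 = -156/5, m_2 = 144/5, m_3 = 0.
On [2, 3], g'(x) = b_2 + 2c_2·(x - 2) + 3d_2·(x - 2)² with b_2 = Δ_2 - h_2(2m_2 + m_3)/6 = -18/5, c_2 = m_2/2 = 72/5, d_2 = (m_3 - m_2)/(6h_2) = -24/5. So g'(2) = -18/5.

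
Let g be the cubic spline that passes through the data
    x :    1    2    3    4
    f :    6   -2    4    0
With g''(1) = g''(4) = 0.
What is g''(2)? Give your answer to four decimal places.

Write M_i for g''(x_i). With h_i = 1, 1, 1 and divided differences Δ_i = -8, 6, -4, the continuity of g' gives the tridiagonal system
  1·M_0 + 4·M_1 + 1·M_2 = 6(Δ_1 - Δ_0) = 84
  1·M_1 + 4·M_2 + 1·M_3 = 6(Δ_2 - Δ_1) = -60
Natural end conditions: M_0 = M_3 = 0.
Hence M_0 = 0, M_1 = 132/5, M_2 = -108/5, M_3 = 0.

26.4000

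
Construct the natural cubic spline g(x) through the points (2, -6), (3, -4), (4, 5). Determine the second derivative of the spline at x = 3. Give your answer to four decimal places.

Put m_i = g'' at the i-th knot. Here h = (1, 1) and Δ = (2, 9), so the interior equations h_(i-1)·m_(i-1) + 2(h_(i-1)+h_i)·m_i + h_i·m_(i+1) = 6(Δ_i − Δ_(i-1)) read
  1·m_0 + 4·m_1 + 1·m_2 = 6(Δ_1 - Δ_0) = 42
Natural end conditions: m_0 = m_2 = 0.
Solving the tridiagonal system: m_0 = 0, m_1 = 21/2, m_2 = 0.

10.5000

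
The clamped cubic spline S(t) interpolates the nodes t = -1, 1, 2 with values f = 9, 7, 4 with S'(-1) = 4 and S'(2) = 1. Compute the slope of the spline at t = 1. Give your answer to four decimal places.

With M_i denoting the second derivative at x_i, h_i = 2, 1, and Δ_i = (y_(i+1) − y_i)/h_i = -1, -3:
  2·M_0 + 6·M_1 + 1·M_2 = 6(Δ_1 - Δ_0) = -12
Clamped end conditions give two more equations: 2h_0·M_0 + h_0·M_1 = 6(Δ_0 - S'(-1)) = -30 and h_1·M_1 + 2h_1·M_2 = 6(S'(2) - Δ_1) = 24.
Hence M_0 = -13/2, M_1 = -2, M_2 = 13.
On [1, 2], S'(t) = b_1 + 2c_1·(t - 1) + 3d_1·(t - 1)² with b_1 = Δ_1 - h_1(2M_1 + M_2)/6 = -9/2, c_1 = M_1/2 = -1, d_1 = (M_2 - M_1)/(6h_1) = 5/2. So S'(1) = -9/2.

-4.5000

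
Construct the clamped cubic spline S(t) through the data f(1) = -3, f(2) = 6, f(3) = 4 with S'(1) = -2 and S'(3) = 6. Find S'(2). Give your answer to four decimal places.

With m_i denoting the second derivative at x_i, h_i = 1, 1, and Δ_i = (y_(i+1) − y_i)/h_i = 9, -2:
  1·m_0 + 4·m_1 + 1·m_2 = 6(Δ_1 - Δ_0) = -66
Clamped end conditions give two more equations: 2h_0·m_0 + h_0·m_1 = 6(Δ_0 - S'(1)) = 66 and h_1·m_1 + 2h_1·m_2 = 6(S'(3) - Δ_1) = 48.
Forward elimination and back-substitution give m_0 = 107/2, m_1 = -41, m_2 = 89/2.
On [2, 3], S'(t) = b_1 + 2c_1·(t - 2) + 3d_1·(t - 2)² with b_1 = Δ_1 - h_1(2m_1 + m_2)/6 = 17/4, c_1 = m_1/2 = -41/2, d_1 = (m_2 - m_1)/(6h_1) = 57/4. So S'(2) = 17/4.

4.2500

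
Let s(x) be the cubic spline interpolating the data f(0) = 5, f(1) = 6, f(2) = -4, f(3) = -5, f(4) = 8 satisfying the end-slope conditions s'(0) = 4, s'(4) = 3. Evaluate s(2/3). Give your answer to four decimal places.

6.8307

Put m_i = s'' at the i-th knot. Here h = (1, 1, 1, 1) and Δ = (1, -10, -1, 13), so the interior equations h_(i-1)·m_(i-1) + 2(h_(i-1)+h_i)·m_i + h_i·m_(i+1) = 6(Δ_i − Δ_(i-1)) read
  1·m_0 + 4·m_1 + 1·m_2 = 6(Δ_1 - Δ_0) = -66
  1·m_1 + 4·m_2 + 1·m_3 = 6(Δ_2 - Δ_1) = 54
  1·m_2 + 4·m_3 + 1·m_4 = 6(Δ_3 - Δ_2) = 84
Clamped end conditions give two more equations: 2h_0·m_0 + h_0·m_1 = 6(Δ_0 - s'(0)) = -18 and h_3·m_3 + 2h_3·m_4 = 6(s'(4) - Δ_3) = -60.
Solving: m_0 = 5/7, m_1 = -136/7, m_2 = 11, m_3 = 206/7, m_4 = -313/7.
On [0, 1], s(x) = 5 + 4·x + 5/14·x² - 47/14·x³.
With x = 2/3: s(2/3) = 1291/189.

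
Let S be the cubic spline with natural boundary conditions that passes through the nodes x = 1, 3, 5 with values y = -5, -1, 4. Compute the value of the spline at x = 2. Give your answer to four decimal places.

-3.0938

Write m_i for S''(x_i). With h_i = 2, 2 and divided differences Δ_i = 2, 5/2, the continuity of S' gives the tridiagonal system
  2·m_0 + 8·m_1 + 2·m_2 = 6(Δ_1 - Δ_0) = 3
Natural end conditions: m_0 = m_2 = 0.
Solving the tridiagonal system: m_0 = 0, m_1 = 3/8, m_2 = 0.
On [1, 3], S(x) = -5 + 15/8·(x - 1) + 0·(x - 1)² + 1/32·(x - 1)³.
With (x - 1) = 1: S(2) = -99/32.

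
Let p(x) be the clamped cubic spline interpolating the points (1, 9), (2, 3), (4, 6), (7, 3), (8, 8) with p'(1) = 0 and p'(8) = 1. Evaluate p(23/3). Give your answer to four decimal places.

Write M_i for p''(x_i). With h_i = 1, 2, 3, 1 and divided differences Δ_i = -6, 3/2, -1, 5, the continuity of p' gives the tridiagonal system
  1·M_0 + 6·M_1 + 2·M_2 = 6(Δ_1 - Δ_0) = 45
  2·M_1 + 10·M_2 + 3·M_3 = 6(Δ_2 - Δ_1) = -15
  3·M_2 + 8·M_3 + 1·M_4 = 6(Δ_3 - Δ_2) = 36
Clamped end conditions give two more equations: 2h_0·M_0 + h_0·M_1 = 6(Δ_0 - p'(1)) = -36 and h_3·M_3 + 2h_3·M_4 = 6(p'(8) - Δ_3) = -24.
Solving the tridiagonal system: M_0 = -1851/74, M_1 = 519/37, M_2 = -1047/148, M_3 = 683/74, M_4 = -2459/148.
On [7, 8], p(x) = 3 + 1389/296·(x - 7) + 683/148·(x - 7)² - 1275/296·(x - 7)³.
With (x - 7) = 2/3: p(23/3) = 3065/444.

6.9032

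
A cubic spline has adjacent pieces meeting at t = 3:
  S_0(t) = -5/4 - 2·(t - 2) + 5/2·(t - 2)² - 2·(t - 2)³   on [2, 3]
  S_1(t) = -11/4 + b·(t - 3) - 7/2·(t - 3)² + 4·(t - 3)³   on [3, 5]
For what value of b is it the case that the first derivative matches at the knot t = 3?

-3

S_0'(t) = -2 + 5·(t - 2) - 6·(t - 2)², so S_0'(3) = -3. On the right, S_1'(3) = b, so b = -3.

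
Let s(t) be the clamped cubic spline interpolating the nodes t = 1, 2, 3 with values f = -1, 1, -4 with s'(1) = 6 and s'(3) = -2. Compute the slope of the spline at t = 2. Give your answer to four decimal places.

Put M_i = s'' at the i-th knot. Here h = (1, 1) and Δ = (2, -5), so the interior equations h_(i-1)·M_(i-1) + 2(h_(i-1)+h_i)·M_i + h_i·M_(i+1) = 6(Δ_i − Δ_(i-1)) read
  1·M_0 + 4·M_1 + 1·M_2 = 6(Δ_1 - Δ_0) = -42
Clamped end conditions give two more equations: 2h_0·M_0 + h_0·M_1 = 6(Δ_0 - s'(1)) = -24 and h_1·M_1 + 2h_1·M_2 = 6(s'(3) - Δ_1) = 18.
Hence M_0 = -11/2, M_1 = -13, M_2 = 31/2.
On [2, 3], s'(t) = b_1 + 2c_1·(t - 2) + 3d_1·(t - 2)² with b_1 = Δ_1 - h_1(2M_1 + M_2)/6 = -13/4, c_1 = M_1/2 = -13/2, d_1 = (M_2 - M_1)/(6h_1) = 19/4. So s'(2) = -13/4.

-3.2500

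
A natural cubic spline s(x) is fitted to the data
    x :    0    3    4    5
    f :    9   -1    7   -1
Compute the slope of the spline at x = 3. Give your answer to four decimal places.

Put M_i = s'' at the i-th knot. Here h = (3, 1, 1) and Δ = (-10/3, 8, -8), so the interior equations h_(i-1)·M_(i-1) + 2(h_(i-1)+h_i)·M_i + h_i·M_(i+1) = 6(Δ_i − Δ_(i-1)) read
  3·M_0 + 8·M_1 + 1·M_2 = 6(Δ_1 - Δ_0) = 68
  1·M_1 + 4·M_2 + 1·M_3 = 6(Δ_2 - Δ_1) = -96
Natural end conditions: M_0 = M_3 = 0.
Hence M_0 = 0, M_1 = 368/31, M_2 = -836/31, M_3 = 0.
On [3, 4], s'(x) = b_1 + 2c_1·(x - 3) + 3d_1·(x - 3)² with b_1 = Δ_1 - h_1(2M_1 + M_2)/6 = 794/93, c_1 = M_1/2 = 184/31, d_1 = (M_2 - M_1)/(6h_1) = -602/93. So s'(3) = 794/93.

8.5376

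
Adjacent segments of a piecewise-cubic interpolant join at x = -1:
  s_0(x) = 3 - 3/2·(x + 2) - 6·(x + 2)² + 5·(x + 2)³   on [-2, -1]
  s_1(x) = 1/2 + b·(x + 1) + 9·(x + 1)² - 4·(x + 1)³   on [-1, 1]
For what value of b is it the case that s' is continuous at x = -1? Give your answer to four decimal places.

s_0'(x) = -3/2 - 12·(x + 2) + 15·(x + 2)², so s_0'(-1) = 3/2. On the right, s_1'(-1) = b, so b = 3/2.

1.5000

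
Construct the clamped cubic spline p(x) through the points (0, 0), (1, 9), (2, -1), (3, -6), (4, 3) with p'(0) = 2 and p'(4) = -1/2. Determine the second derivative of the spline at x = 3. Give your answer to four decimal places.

Let M_i = p''(x_i). Step sizes h_i = 1, 1, 1, 1; slopes of the chords Δ_i = (y_(i+1) - y_i)/h_i = 9, -10, -5, 9.
  1·M_0 + 4·M_1 + 1·M_2 = 6(Δ_1 - Δ_0) = -114
  1·M_1 + 4·M_2 + 1·M_3 = 6(Δ_2 - Δ_1) = 30
  1·M_2 + 4·M_3 + 1·M_4 = 6(Δ_3 - Δ_2) = 84
Clamped end conditions give two more equations: 2h_0·M_0 + h_0·M_1 = 6(Δ_0 - p'(0)) = 42 and h_3·M_3 + 2h_3·M_4 = 6(p'(4) - Δ_3) = -57.
Solving: M_0 = 2341/56, M_1 = -1165/28, M_2 = 85/8, M_3 = 815/28, M_4 = -2411/56.

29.1071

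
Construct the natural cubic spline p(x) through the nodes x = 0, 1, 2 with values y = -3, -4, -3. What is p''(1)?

Let M_i = p''(x_i). Step sizes h_i = 1, 1; slopes of the chords Δ_i = (y_(i+1) - y_i)/h_i = -1, 1.
  1·M_0 + 4·M_1 + 1·M_2 = 6(Δ_1 - Δ_0) = 12
Natural end conditions: M_0 = M_2 = 0.
Solving the tridiagonal system: M_0 = 0, M_1 = 3, M_2 = 0.

3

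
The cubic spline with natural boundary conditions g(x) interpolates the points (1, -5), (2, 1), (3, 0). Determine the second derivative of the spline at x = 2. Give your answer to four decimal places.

-10.5000

With M_i denoting the second derivative at x_i, h_i = 1, 1, and Δ_i = (y_(i+1) − y_i)/h_i = 6, -1:
  1·M_0 + 4·M_1 + 1·M_2 = 6(Δ_1 - Δ_0) = -42
Natural end conditions: M_0 = M_2 = 0.
Forward elimination and back-substitution give M_0 = 0, M_1 = -21/2, M_2 = 0.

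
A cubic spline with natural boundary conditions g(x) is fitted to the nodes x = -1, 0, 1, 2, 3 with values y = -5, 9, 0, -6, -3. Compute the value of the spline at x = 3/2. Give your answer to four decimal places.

Write M_i for g''(x_i). With h_i = 1, 1, 1, 1 and divided differences Δ_i = 14, -9, -6, 3, the continuity of g' gives the tridiagonal system
  1·M_0 + 4·M_1 + 1·M_2 = 6(Δ_1 - Δ_0) = -138
  1·M_1 + 4·M_2 + 1·M_3 = 6(Δ_2 - Δ_1) = 18
  1·M_2 + 4·M_3 + 1·M_4 = 6(Δ_3 - Δ_2) = 54
Natural end conditions: M_0 = M_4 = 0.
Forward elimination and back-substitution give M_0 = 0, M_1 = -261/7, M_2 = 78/7, M_3 = 75/7, M_4 = 0.
On [1, 2], g(x) = 0 - 23/2·(x - 1) + 39/7·(x - 1)² - 1/14·(x - 1)³.
With (x - 1) = 1/2: g(3/2) = -489/112.

-4.3661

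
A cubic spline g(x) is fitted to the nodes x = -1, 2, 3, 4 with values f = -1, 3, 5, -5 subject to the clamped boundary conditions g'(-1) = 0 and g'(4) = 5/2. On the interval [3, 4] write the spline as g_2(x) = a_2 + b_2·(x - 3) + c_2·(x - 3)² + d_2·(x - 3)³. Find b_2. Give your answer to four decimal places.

Put σ_i = g'' at the i-th knot. Here h = (3, 1, 1) and Δ = (4/3, 2, -10), so the interior equations h_(i-1)·σ_(i-1) + 2(h_(i-1)+h_i)·σ_i + h_i·σ_(i+1) = 6(Δ_i − Δ_(i-1)) read
  3·σ_0 + 8·σ_1 + 1·σ_2 = 6(Δ_1 - Δ_0) = 4
  1·σ_1 + 4·σ_2 + 1·σ_3 = 6(Δ_2 - Δ_1) = -72
Clamped end conditions give two more equations: 2h_0·σ_0 + h_0·σ_1 = 6(Δ_0 - g'(-1)) = 8 and h_2·σ_2 + 2h_2·σ_3 = 6(g'(4) - Δ_2) = 75.
Solving the tridiagonal system: σ_0 = -103/87, σ_1 = 146/29, σ_2 = -949/29, σ_3 = 1562/29.
On [3, 4], with g_2(x) = a_2 + b_2·(x - 3) + c_2·(x - 3)² + d_2·(x - 3)³: c_2 = σ_2/2 = -949/58, d_2 = (σ_3 - σ_2)/(6h_2) = 837/58, b_2 = Δ_2 - h_2(2σ_2 + σ_3)/6 = -234/29.

-8.0690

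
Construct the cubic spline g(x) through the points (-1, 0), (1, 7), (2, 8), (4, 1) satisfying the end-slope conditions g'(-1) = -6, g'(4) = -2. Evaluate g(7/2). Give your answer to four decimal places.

2.4805

Put σ_i = g'' at the i-th knot. Here h = (2, 1, 2) and Δ = (7/2, 1, -7/2), so the interior equations h_(i-1)·σ_(i-1) + 2(h_(i-1)+h_i)·σ_i + h_i·σ_(i+1) = 6(Δ_i − Δ_(i-1)) read
  2·σ_0 + 6·σ_1 + 1·σ_2 = 6(Δ_1 - Δ_0) = -15
  1·σ_1 + 6·σ_2 + 2·σ_3 = 6(Δ_2 - Δ_1) = -27
Clamped end conditions give two more equations: 2h_0·σ_0 + h_0·σ_1 = 6(Δ_0 - g'(-1)) = 57 and h_2·σ_2 + 2h_2·σ_3 = 6(g'(4) - Δ_2) = 9.
Solving: σ_0 = 145/8, σ_1 = -31/4, σ_2 = -19/4, σ_3 = 37/8.
On [2, 4], g(x) = 8 - 15/8·(x - 2) - 19/8·(x - 2)² + 25/32·(x - 2)³.
With (x - 2) = 3/2: g(7/2) = 635/256.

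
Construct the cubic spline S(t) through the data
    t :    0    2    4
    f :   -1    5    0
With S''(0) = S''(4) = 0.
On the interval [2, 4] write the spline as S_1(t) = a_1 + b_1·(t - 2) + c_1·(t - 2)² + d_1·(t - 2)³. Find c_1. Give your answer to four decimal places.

-2.0625

Let m_i = S''(x_i). Step sizes h_i = 2, 2; slopes of the chords Δ_i = (y_(i+1) - y_i)/h_i = 3, -5/2.
  2·m_0 + 8·m_1 + 2·m_2 = 6(Δ_1 - Δ_0) = -33
Natural end conditions: m_0 = m_2 = 0.
Hence m_0 = 0, m_1 = -33/8, m_2 = 0.
On [2, 4], with S_1(t) = a_1 + b_1·(t - 2) + c_1·(t - 2)² + d_1·(t - 2)³: c_1 = m_1/2 = -33/16, d_1 = (m_2 - m_1)/(6h_1) = 11/32, b_1 = Δ_1 - h_1(2m_1 + m_2)/6 = 1/4.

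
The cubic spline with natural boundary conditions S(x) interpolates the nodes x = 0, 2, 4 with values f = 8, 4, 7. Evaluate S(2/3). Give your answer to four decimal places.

Let M_i = S''(x_i). Step sizes h_i = 2, 2; slopes of the chords Δ_i = (y_(i+1) - y_i)/h_i = -2, 3/2.
  2·M_0 + 8·M_1 + 2·M_2 = 6(Δ_1 - Δ_0) = 21
Natural end conditions: M_0 = M_2 = 0.
Solving the tridiagonal system: M_0 = 0, M_1 = 21/8, M_2 = 0.
On [0, 2], S(x) = 8 - 23/8·x + 0·x² + 7/32·x³.
With x = 2/3: S(2/3) = 166/27.

6.1481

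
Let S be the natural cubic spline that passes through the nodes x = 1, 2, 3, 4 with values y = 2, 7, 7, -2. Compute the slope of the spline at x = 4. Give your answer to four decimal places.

Put M_i = S'' at the i-th knot. Here h = (1, 1, 1) and Δ = (5, 0, -9), so the interior equations h_(i-1)·M_(i-1) + 2(h_(i-1)+h_i)·M_i + h_i·M_(i+1) = 6(Δ_i − Δ_(i-1)) read
  1·M_0 + 4·M_1 + 1·M_2 = 6(Δ_1 - Δ_0) = -30
  1·M_1 + 4·M_2 + 1·M_3 = 6(Δ_2 - Δ_1) = -54
Natural end conditions: M_0 = M_3 = 0.
Solving the tridiagonal system: M_0 = 0, M_1 = -22/5, M_2 = -62/5, M_3 = 0.
On [3, 4], S'(x) = b_2 + 2c_2·(x - 3) + 3d_2·(x - 3)² with b_2 = Δ_2 - h_2(2M_2 + M_3)/6 = -73/15, c_2 = M_2/2 = -31/5, d_2 = (M_3 - M_2)/(6h_2) = 31/15. So S'(4) = -166/15.

-11.0667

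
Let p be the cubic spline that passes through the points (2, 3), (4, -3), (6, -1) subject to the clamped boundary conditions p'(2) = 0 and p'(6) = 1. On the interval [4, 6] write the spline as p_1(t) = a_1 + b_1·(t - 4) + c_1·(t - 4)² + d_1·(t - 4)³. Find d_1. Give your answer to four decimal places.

Put m_i = p'' at the i-th knot. Here h = (2, 2) and Δ = (-3, 1), so the interior equations h_(i-1)·m_(i-1) + 2(h_(i-1)+h_i)·m_i + h_i·m_(i+1) = 6(Δ_i − Δ_(i-1)) read
  2·m_0 + 8·m_1 + 2·m_2 = 6(Δ_1 - Δ_0) = 24
Clamped end conditions give two more equations: 2h_0·m_0 + h_0·m_1 = 6(Δ_0 - p'(2)) = -18 and h_1·m_1 + 2h_1·m_2 = 6(p'(6) - Δ_1) = 0.
Forward elimination and back-substitution give m_0 = -29/4, m_1 = 11/2, m_2 = -11/4.
On [4, 6], with p_1(t) = a_1 + b_1·(t - 4) + c_1·(t - 4)² + d_1·(t - 4)³: c_1 = m_1/2 = 11/4, d_1 = (m_2 - m_1)/(6h_1) = -11/16, b_1 = Δ_1 - h_1(2m_1 + m_2)/6 = -7/4.

-0.6875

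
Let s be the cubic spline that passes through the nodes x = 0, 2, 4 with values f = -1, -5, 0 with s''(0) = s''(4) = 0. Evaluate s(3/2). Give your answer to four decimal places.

Write M_i for s''(x_i). With h_i = 2, 2 and divided differences Δ_i = -2, 5/2, the continuity of s' gives the tridiagonal system
  2·M_0 + 8·M_1 + 2·M_2 = 6(Δ_1 - Δ_0) = 27
Natural end conditions: M_0 = M_2 = 0.
Solving: M_0 = 0, M_1 = 27/8, M_2 = 0.
On [0, 2], s(x) = -1 - 25/8·x + 0·x² + 9/32·x³.
With x = 3/2: s(3/2) = -1213/256.

-4.7383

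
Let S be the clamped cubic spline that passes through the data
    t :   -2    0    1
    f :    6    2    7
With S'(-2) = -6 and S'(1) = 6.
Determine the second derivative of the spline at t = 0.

Put m_i = S'' at the i-th knot. Here h = (2, 1) and Δ = (-2, 5), so the interior equations h_(i-1)·m_(i-1) + 2(h_(i-1)+h_i)·m_i + h_i·m_(i+1) = 6(Δ_i − Δ_(i-1)) read
  2·m_0 + 6·m_1 + 1·m_2 = 6(Δ_1 - Δ_0) = 42
Clamped end conditions give two more equations: 2h_0·m_0 + h_0·m_1 = 6(Δ_0 - S'(-2)) = 24 and h_1·m_1 + 2h_1·m_2 = 6(S'(1) - Δ_1) = 6.
Forward elimination and back-substitution give m_0 = 3, m_1 = 6, m_2 = 0.

6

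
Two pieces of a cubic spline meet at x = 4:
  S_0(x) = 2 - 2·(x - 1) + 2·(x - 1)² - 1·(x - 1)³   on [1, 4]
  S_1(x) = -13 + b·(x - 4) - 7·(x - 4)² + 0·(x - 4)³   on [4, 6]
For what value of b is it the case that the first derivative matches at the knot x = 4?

-17

S_0'(x) = -2 + 4·(x - 1) - 3·(x - 1)², so S_0'(4) = -17. On the right, S_1'(4) = b, so b = -17.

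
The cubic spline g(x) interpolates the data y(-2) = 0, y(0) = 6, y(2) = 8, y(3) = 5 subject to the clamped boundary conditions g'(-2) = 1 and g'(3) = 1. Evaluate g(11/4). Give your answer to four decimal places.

Write m_i for g''(x_i). With h_i = 2, 2, 1 and divided differences Δ_i = 3, 1, -3, the continuity of g' gives the tridiagonal system
  2·m_0 + 8·m_1 + 2·m_2 = 6(Δ_1 - Δ_0) = -12
  2·m_1 + 6·m_2 + 1·m_3 = 6(Δ_2 - Δ_1) = -24
Clamped end conditions give two more equations: 2h_0·m_0 + h_0·m_1 = 6(Δ_0 - g'(-2)) = 12 and h_2·m_2 + 2h_2·m_3 = 6(g'(3) - Δ_2) = 24.
Solving: m_0 = 78/23, m_1 = -18/23, m_2 = -144/23, m_3 = 348/23.
On [2, 3], g(x) = 8 - 79/23·(x - 2) - 72/23·(x - 2)² + 82/23·(x - 2)³.
With (x - 2) = 3/4: g(11/4) = 3803/736.

5.1671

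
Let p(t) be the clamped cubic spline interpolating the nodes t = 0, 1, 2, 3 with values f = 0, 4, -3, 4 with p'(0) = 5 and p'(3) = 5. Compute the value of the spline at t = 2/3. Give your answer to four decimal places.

With σ_i denoting the second derivative at x_i, h_i = 1, 1, 1, and Δ_i = (y_(i+1) − y_i)/h_i = 4, -7, 7:
  1·σ_0 + 4·σ_1 + 1·σ_2 = 6(Δ_1 - Δ_0) = -66
  1·σ_1 + 4·σ_2 + 1·σ_3 = 6(Δ_2 - Δ_1) = 84
Clamped end conditions give two more equations: 2h_0·σ_0 + h_0·σ_1 = 6(Δ_0 - p'(0)) = -6 and h_2·σ_2 + 2h_2·σ_3 = 6(p'(3) - Δ_2) = -12.
Forward elimination and back-substitution give σ_0 = 54/5, σ_1 = -138/5, σ_2 = 168/5, σ_3 = -114/5.
On [0, 1], p(t) = 0 + 5·t + 27/5·t² - 32/5·t³.
With t = 2/3: p(2/3) = 518/135.

3.8370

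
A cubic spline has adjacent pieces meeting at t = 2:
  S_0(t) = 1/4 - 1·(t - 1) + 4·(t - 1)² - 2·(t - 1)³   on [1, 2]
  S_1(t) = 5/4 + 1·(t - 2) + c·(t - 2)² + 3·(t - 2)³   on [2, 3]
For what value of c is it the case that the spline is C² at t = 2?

S_0''(t) = 8 - 12·(t - 1), so S_0''(2) = -4. On the right, S_1''(2) = 2c, so c = -2.

-2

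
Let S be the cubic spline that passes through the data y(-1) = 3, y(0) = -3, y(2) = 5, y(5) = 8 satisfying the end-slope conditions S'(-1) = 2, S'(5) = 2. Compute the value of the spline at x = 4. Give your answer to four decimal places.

7.5497

Write M_i for S''(x_i). With h_i = 1, 2, 3 and divided differences Δ_i = -6, 4, 1, the continuity of S' gives the tridiagonal system
  1·M_0 + 6·M_1 + 2·M_2 = 6(Δ_1 - Δ_0) = 60
  2·M_1 + 10·M_2 + 3·M_3 = 6(Δ_2 - Δ_1) = -18
Clamped end conditions give two more equations: 2h_0·M_0 + h_0·M_1 = 6(Δ_0 - S'(-1)) = -48 and h_2·M_2 + 2h_2·M_3 = 6(S'(5) - Δ_2) = 6.
Solving the tridiagonal system: M_0 = -624/19, M_1 = 336/19, M_2 = -126/19, M_3 = 82/19.
On [2, 5], S(x) = 5 + 104/19·(x - 2) - 63/19·(x - 2)² + 104/171·(x - 2)³.
With (x - 2) = 2: S(4) = 1291/171.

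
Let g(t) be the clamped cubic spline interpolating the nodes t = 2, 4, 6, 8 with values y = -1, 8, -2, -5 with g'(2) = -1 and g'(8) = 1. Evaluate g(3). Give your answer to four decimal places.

2.9417

Write M_i for g''(x_i). With h_i = 2, 2, 2 and divided differences Δ_i = 9/2, -5, -3/2, the continuity of g' gives the tridiagonal system
  2·M_0 + 8·M_1 + 2·M_2 = 6(Δ_1 - Δ_0) = -57
  2·M_1 + 8·M_2 + 2·M_3 = 6(Δ_2 - Δ_1) = 21
Clamped end conditions give two more equations: 2h_0·M_0 + h_0·M_1 = 6(Δ_0 - g'(2)) = 33 and h_2·M_2 + 2h_2·M_3 = 6(g'(8) - Δ_2) = 15.
Hence M_0 = 214/15, M_1 = -361/30, M_2 = 161/30, M_3 = 16/15.
On [2, 4], g(t) = -1 - 1·(t - 2) + 107/15·(t - 2)² - 263/120·(t - 2)³.
With (t - 2) = 1: g(3) = 353/120.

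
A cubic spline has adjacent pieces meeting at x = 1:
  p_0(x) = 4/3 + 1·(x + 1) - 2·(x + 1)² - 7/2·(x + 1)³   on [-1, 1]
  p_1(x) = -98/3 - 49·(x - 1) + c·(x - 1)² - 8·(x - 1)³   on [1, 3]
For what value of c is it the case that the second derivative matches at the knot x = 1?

-23

p_0''(x) = -4 - 21·(x + 1), so p_0''(1) = -46. On the right, p_1''(1) = 2c, so c = -23.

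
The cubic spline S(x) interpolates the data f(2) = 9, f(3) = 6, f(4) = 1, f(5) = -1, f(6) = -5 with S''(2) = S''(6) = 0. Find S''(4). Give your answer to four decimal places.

Write m_i for S''(x_i). With h_i = 1, 1, 1, 1 and divided differences Δ_i = -3, -5, -2, -4, the continuity of S' gives the tridiagonal system
  1·m_0 + 4·m_1 + 1·m_2 = 6(Δ_1 - Δ_0) = -12
  1·m_1 + 4·m_2 + 1·m_3 = 6(Δ_2 - Δ_1) = 18
  1·m_2 + 4·m_3 + 1·m_4 = 6(Δ_3 - Δ_2) = -12
Natural end conditions: m_0 = m_4 = 0.
Solving: m_0 = 0, m_1 = -33/7, m_2 = 48/7, m_3 = -33/7, m_4 = 0.

6.8571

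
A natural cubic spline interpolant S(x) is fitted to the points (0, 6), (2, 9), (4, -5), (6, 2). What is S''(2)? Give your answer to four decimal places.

-8.9000

Put M_i = S'' at the i-th knot. Here h = (2, 2, 2) and Δ = (3/2, -7, 7/2), so the interior equations h_(i-1)·M_(i-1) + 2(h_(i-1)+h_i)·M_i + h_i·M_(i+1) = 6(Δ_i − Δ_(i-1)) read
  2·M_0 + 8·M_1 + 2·M_2 = 6(Δ_1 - Δ_0) = -51
  2·M_1 + 8·M_2 + 2·M_3 = 6(Δ_2 - Δ_1) = 63
Natural end conditions: M_0 = M_3 = 0.
Forward elimination and back-substitution give M_0 = 0, M_1 = -89/10, M_2 = 101/10, M_3 = 0.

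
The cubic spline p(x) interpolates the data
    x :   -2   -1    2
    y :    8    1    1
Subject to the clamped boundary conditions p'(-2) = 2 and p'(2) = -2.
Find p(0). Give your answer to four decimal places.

With σ_i denoting the second derivative at x_i, h_i = 1, 3, and Δ_i = (y_(i+1) − y_i)/h_i = -7, 0:
  1·σ_0 + 8·σ_1 + 3·σ_2 = 6(Δ_1 - Δ_0) = 42
Clamped end conditions give two more equations: 2h_0·σ_0 + h_0·σ_1 = 6(Δ_0 - p'(-2)) = -54 and h_1·σ_1 + 2h_1·σ_2 = 6(p'(2) - Δ_1) = -12.
Solving: σ_0 = -133/4, σ_1 = 25/2, σ_2 = -33/4.
On [-1, 2], p(x) = 1 - 67/8·(x + 1) + 25/4·(x + 1)² - 83/72·(x + 1)³.
With (x + 1) = 1: p(0) = -41/18.

-2.2778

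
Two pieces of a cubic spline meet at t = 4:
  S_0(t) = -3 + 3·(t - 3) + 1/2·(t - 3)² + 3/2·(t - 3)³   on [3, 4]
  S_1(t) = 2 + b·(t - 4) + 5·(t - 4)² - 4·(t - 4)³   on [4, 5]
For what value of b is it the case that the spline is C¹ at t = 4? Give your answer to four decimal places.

S_0'(t) = 3 + 1·(t - 3) + 9/2·(t - 3)², so S_0'(4) = 17/2. On the right, S_1'(4) = b, so b = 17/2.

8.5000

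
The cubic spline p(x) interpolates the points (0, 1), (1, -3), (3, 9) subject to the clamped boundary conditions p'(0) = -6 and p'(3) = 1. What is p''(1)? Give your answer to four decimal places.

Write m_i for p''(x_i). With h_i = 1, 2 and divided differences Δ_i = -4, 6, the continuity of p' gives the tridiagonal system
  1·m_0 + 6·m_1 + 2·m_2 = 6(Δ_1 - Δ_0) = 60
Clamped end conditions give two more equations: 2h_0·m_0 + h_0·m_1 = 6(Δ_0 - p'(0)) = 12 and h_1·m_1 + 2h_1·m_2 = 6(p'(3) - Δ_1) = -30.
Forward elimination and back-substitution give m_0 = -5/3, m_1 = 46/3, m_2 = -91/6.

15.3333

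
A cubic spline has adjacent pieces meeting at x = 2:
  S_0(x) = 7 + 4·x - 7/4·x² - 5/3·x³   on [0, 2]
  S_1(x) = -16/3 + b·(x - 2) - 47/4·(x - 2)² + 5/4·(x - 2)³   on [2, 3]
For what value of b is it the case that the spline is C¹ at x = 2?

-23

S_0'(x) = 4 - 7/2·x - 5·x², so S_0'(2) = -23. On the right, S_1'(2) = b, so b = -23.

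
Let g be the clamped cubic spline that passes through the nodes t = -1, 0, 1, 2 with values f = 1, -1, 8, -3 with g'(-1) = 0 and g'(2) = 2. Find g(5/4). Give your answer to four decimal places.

5.6906

With σ_i denoting the second derivative at x_i, h_i = 1, 1, 1, and Δ_i = (y_(i+1) − y_i)/h_i = -2, 9, -11:
  1·σ_0 + 4·σ_1 + 1·σ_2 = 6(Δ_1 - Δ_0) = 66
  1·σ_1 + 4·σ_2 + 1·σ_3 = 6(Δ_2 - Δ_1) = -120
Clamped end conditions give two more equations: 2h_0·σ_0 + h_0·σ_1 = 6(Δ_0 - g'(-1)) = -12 and h_2·σ_2 + 2h_2·σ_3 = 6(g'(2) - Δ_2) = 78.
Solving: σ_0 = -364/15, σ_1 = 548/15, σ_2 = -838/15, σ_3 = 1004/15.
On [1, 2], g(t) = 8 - 53/15·(t - 1) - 419/15·(t - 1)² + 307/15·(t - 1)³.
With (t - 1) = 1/4: g(5/4) = 1821/320.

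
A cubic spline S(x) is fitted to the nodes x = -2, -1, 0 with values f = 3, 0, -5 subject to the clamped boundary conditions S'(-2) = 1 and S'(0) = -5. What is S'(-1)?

Let M_i = S''(x_i). Step sizes h_i = 1, 1; slopes of the chords Δ_i = (y_(i+1) - y_i)/h_i = -3, -5.
  1·M_0 + 4·M_1 + 1·M_2 = 6(Δ_1 - Δ_0) = -12
Clamped end conditions give two more equations: 2h_0·M_0 + h_0·M_1 = 6(Δ_0 - S'(-2)) = -24 and h_1·M_1 + 2h_1·M_2 = 6(S'(0) - Δ_1) = 0.
Forward elimination and back-substitution give M_0 = -12, M_1 = 0, M_2 = 0.
On [-1, 0], S'(x) = b_1 + 2c_1·(x + 1) + 3d_1·(x + 1)² with b_1 = Δ_1 - h_1(2M_1 + M_2)/6 = -5, c_1 = M_1/2 = 0, d_1 = (M_2 - M_1)/(6h_1) = 0. So S'(-1) = -5.

-5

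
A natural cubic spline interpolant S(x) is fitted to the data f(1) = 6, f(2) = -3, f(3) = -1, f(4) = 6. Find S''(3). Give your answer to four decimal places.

3.6000

With σ_i denoting the second derivative at x_i, h_i = 1, 1, 1, and Δ_i = (y_(i+1) − y_i)/h_i = -9, 2, 7:
  1·σ_0 + 4·σ_1 + 1·σ_2 = 6(Δ_1 - Δ_0) = 66
  1·σ_1 + 4·σ_2 + 1·σ_3 = 6(Δ_2 - Δ_1) = 30
Natural end conditions: σ_0 = σ_3 = 0.
Forward elimination and back-substitution give σ_0 = 0, σ_1 = 78/5, σ_2 = 18/5, σ_3 = 0.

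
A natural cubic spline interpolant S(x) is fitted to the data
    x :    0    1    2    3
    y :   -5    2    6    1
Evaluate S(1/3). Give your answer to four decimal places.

With M_i denoting the second derivative at x_i, h_i = 1, 1, 1, and Δ_i = (y_(i+1) − y_i)/h_i = 7, 4, -5:
  1·M_0 + 4·M_1 + 1·M_2 = 6(Δ_1 - Δ_0) = -18
  1·M_1 + 4·M_2 + 1·M_3 = 6(Δ_2 - Δ_1) = -54
Natural end conditions: M_0 = M_3 = 0.
Forward elimination and back-substitution give M_0 = 0, M_1 = -6/5, M_2 = -66/5, M_3 = 0.
On [0, 1], S(x) = -5 + 36/5·x + 0·x² - 1/5·x³.
With x = 1/3: S(1/3) = -352/135.

-2.6074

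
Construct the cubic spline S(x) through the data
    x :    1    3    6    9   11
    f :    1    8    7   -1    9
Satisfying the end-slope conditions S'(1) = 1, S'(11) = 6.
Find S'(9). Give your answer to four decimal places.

Let σ_i = S''(x_i). Step sizes h_i = 2, 3, 3, 2; slopes of the chords Δ_i = (y_(i+1) - y_i)/h_i = 7/2, -1/3, -8/3, 5.
  2·σ_0 + 10·σ_1 + 3·σ_2 = 6(Δ_1 - Δ_0) = -23
  3·σ_1 + 12·σ_2 + 3·σ_3 = 6(Δ_2 - Δ_1) = -14
  3·σ_2 + 10·σ_3 + 2·σ_4 = 6(Δ_3 - Δ_2) = 46
Clamped end conditions give two more equations: 2h_0·σ_0 + h_0·σ_1 = 6(Δ_0 - S'(1)) = 15 and h_3·σ_3 + 2h_3·σ_4 = 6(S'(11) - Δ_3) = 6.
Solving the tridiagonal system: σ_0 = 617/120, σ_1 = -167/60, σ_2 = -109/60, σ_3 = 323/60, σ_4 = -143/120.
On [9, 11], S'(x) = b_3 + 2c_3·(x - 9) + 3d_3·(x - 9)² with b_3 = Δ_3 - h_3(2σ_3 + σ_4)/6 = 217/120, c_3 = σ_3/2 = 323/120, d_3 = (σ_4 - σ_3)/(6h_3) = -263/480. So S'(9) = 217/120.

1.8083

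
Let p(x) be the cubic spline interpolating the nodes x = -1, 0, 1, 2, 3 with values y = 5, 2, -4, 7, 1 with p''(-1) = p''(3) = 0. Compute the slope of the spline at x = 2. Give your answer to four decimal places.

Put m_i = p'' at the i-th knot. Here h = (1, 1, 1, 1) and Δ = (-3, -6, 11, -6), so the interior equations h_(i-1)·m_(i-1) + 2(h_(i-1)+h_i)·m_i + h_i·m_(i+1) = 6(Δ_i − Δ_(i-1)) read
  1·m_0 + 4·m_1 + 1·m_2 = 6(Δ_1 - Δ_0) = -18
  1·m_1 + 4·m_2 + 1·m_3 = 6(Δ_2 - Δ_1) = 102
  1·m_2 + 4·m_3 + 1·m_4 = 6(Δ_3 - Δ_2) = -102
Natural end conditions: m_0 = m_4 = 0.
Solving: m_0 = 0, m_1 = -195/14, m_2 = 264/7, m_3 = -489/14, m_4 = 0.
On [2, 3], p'(x) = b_3 + 2c_3·(x - 2) + 3d_3·(x - 2)² with b_3 = Δ_3 - h_3(2m_3 + m_4)/6 = 79/14, c_3 = m_3/2 = -489/28, d_3 = (m_4 - m_3)/(6h_3) = 163/28. So p'(2) = 79/14.

5.6429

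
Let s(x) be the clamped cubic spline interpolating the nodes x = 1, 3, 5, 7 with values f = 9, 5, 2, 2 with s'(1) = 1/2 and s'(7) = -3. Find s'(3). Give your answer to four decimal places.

With M_i denoting the second derivative at x_i, h_i = 2, 2, 2, and Δ_i = (y_(i+1) − y_i)/h_i = -2, -3/2, 0:
  2·M_0 + 8·M_1 + 2·M_2 = 6(Δ_1 - Δ_0) = 3
  2·M_1 + 8·M_2 + 2·M_3 = 6(Δ_2 - Δ_1) = 9
Clamped end conditions give two more equations: 2h_0·M_0 + h_0·M_1 = 6(Δ_0 - s'(1)) = -15 and h_2·M_2 + 2h_2·M_3 = 6(s'(7) - Δ_2) = -18.
Forward elimination and back-substitution give M_0 = -25/6, M_1 = 5/6, M_2 = 7/3, M_3 = -17/3.
On [3, 5], s'(x) = b_1 + 2c_1·(x - 3) + 3d_1·(x - 3)² with b_1 = Δ_1 - h_1(2M_1 + M_2)/6 = -17/6, c_1 = M_1/2 = 5/12, d_1 = (M_2 - M_1)/(6h_1) = 1/8. So s'(3) = -17/6.

-2.8333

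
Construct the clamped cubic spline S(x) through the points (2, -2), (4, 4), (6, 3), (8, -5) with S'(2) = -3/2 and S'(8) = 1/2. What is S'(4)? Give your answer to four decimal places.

3.3333

With σ_i denoting the second derivative at x_i, h_i = 2, 2, 2, and Δ_i = (y_(i+1) − y_i)/h_i = 3, -1/2, -4:
  2·σ_0 + 8·σ_1 + 2·σ_2 = 6(Δ_1 - Δ_0) = -21
  2·σ_1 + 8·σ_2 + 2·σ_3 = 6(Δ_2 - Δ_1) = -21
Clamped end conditions give two more equations: 2h_0·σ_0 + h_0·σ_1 = 6(Δ_0 - S'(2)) = 27 and h_2·σ_2 + 2h_2·σ_3 = 6(S'(8) - Δ_2) = 27.
Forward elimination and back-substitution give σ_0 = 26/3, σ_1 = -23/6, σ_2 = -23/6, σ_3 = 26/3.
On [4, 6], S'(x) = b_1 + 2c_1·(x - 4) + 3d_1·(x - 4)² with b_1 = Δ_1 - h_1(2σ_1 + σ_2)/6 = 10/3, c_1 = σ_1/2 = -23/12, d_1 = (σ_2 - σ_1)/(6h_1) = 0. So S'(4) = 10/3.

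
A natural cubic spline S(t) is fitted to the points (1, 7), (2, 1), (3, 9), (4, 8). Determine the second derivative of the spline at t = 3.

-20

Put σ_i = S'' at the i-th knot. Here h = (1, 1, 1) and Δ = (-6, 8, -1), so the interior equations h_(i-1)·σ_(i-1) + 2(h_(i-1)+h_i)·σ_i + h_i·σ_(i+1) = 6(Δ_i − Δ_(i-1)) read
  1·σ_0 + 4·σ_1 + 1·σ_2 = 6(Δ_1 - Δ_0) = 84
  1·σ_1 + 4·σ_2 + 1·σ_3 = 6(Δ_2 - Δ_1) = -54
Natural end conditions: σ_0 = σ_3 = 0.
Solving the tridiagonal system: σ_0 = 0, σ_1 = 26, σ_2 = -20, σ_3 = 0.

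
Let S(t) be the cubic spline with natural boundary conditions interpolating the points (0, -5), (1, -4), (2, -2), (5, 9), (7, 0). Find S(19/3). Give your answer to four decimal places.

Put M_i = S'' at the i-th knot. Here h = (1, 1, 3, 2) and Δ = (1, 2, 11/3, -9/2), so the interior equations h_(i-1)·M_(i-1) + 2(h_(i-1)+h_i)·M_i + h_i·M_(i+1) = 6(Δ_i − Δ_(i-1)) read
  1·M_0 + 4·M_1 + 1·M_2 = 6(Δ_1 - Δ_0) = 6
  1·M_1 + 8·M_2 + 3·M_3 = 6(Δ_2 - Δ_1) = 10
  3·M_2 + 10·M_3 + 2·M_4 = 6(Δ_3 - Δ_2) = -49
Natural end conditions: M_0 = M_4 = 0.
Solving the tridiagonal system: M_0 = 0, M_1 = 179/274, M_2 = 464/137, M_3 = -1621/274, M_4 = 0.
On [5, 7], S(t) = 9 - 457/822·(t - 5) - 1621/548·(t - 5)² + 1621/3288·(t - 5)³.
With (t - 5) = 4/3: S(19/3) = 46259/11097.

4.1686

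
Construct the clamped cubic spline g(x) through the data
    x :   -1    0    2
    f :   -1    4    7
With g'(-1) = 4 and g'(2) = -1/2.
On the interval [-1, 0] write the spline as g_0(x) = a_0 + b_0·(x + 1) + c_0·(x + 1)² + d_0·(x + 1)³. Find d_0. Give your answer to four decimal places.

Write M_i for g''(x_i). With h_i = 1, 2 and divided differences Δ_i = 5, 3/2, the continuity of g' gives the tridiagonal system
  1·M_0 + 6·M_1 + 2·M_2 = 6(Δ_1 - Δ_0) = -21
Clamped end conditions give two more equations: 2h_0·M_0 + h_0·M_1 = 6(Δ_0 - g'(-1)) = 6 and h_1·M_1 + 2h_1·M_2 = 6(g'(2) - Δ_1) = -12.
Solving the tridiagonal system: M_0 = 5, M_1 = -4, M_2 = -1.
On [-1, 0], with g_0(x) = a_0 + b_0·(x + 1) + c_0·(x + 1)² + d_0·(x + 1)³: c_0 = M_0/2 = 5/2, d_0 = (M_1 - M_0)/(6h_0) = -3/2, b_0 = Δ_0 - h_0(2M_0 + M_1)/6 = 4.

-1.5000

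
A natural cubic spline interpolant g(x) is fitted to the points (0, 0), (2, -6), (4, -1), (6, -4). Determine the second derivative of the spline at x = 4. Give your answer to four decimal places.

-4.3000

Put M_i = g'' at the i-th knot. Here h = (2, 2, 2) and Δ = (-3, 5/2, -3/2), so the interior equations h_(i-1)·M_(i-1) + 2(h_(i-1)+h_i)·M_i + h_i·M_(i+1) = 6(Δ_i − Δ_(i-1)) read
  2·M_0 + 8·M_1 + 2·M_2 = 6(Δ_1 - Δ_0) = 33
  2·M_1 + 8·M_2 + 2·M_3 = 6(Δ_2 - Δ_1) = -24
Natural end conditions: M_0 = M_3 = 0.
Solving: M_0 = 0, M_1 = 26/5, M_2 = -43/10, M_3 = 0.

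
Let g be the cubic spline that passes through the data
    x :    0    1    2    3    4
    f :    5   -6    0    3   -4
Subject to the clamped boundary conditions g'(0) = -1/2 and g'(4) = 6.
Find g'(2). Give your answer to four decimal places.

10.0357

Put M_i = g'' at the i-th knot. Here h = (1, 1, 1, 1) and Δ = (-11, 6, 3, -7), so the interior equations h_(i-1)·M_(i-1) + 2(h_(i-1)+h_i)·M_i + h_i·M_(i+1) = 6(Δ_i − Δ_(i-1)) read
  1·M_0 + 4·M_1 + 1·M_2 = 6(Δ_1 - Δ_0) = 102
  1·M_1 + 4·M_2 + 1·M_3 = 6(Δ_2 - Δ_1) = -18
  1·M_2 + 4·M_3 + 1·M_4 = 6(Δ_3 - Δ_2) = -60
Clamped end conditions give two more equations: 2h_0·M_0 + h_0·M_1 = 6(Δ_0 - g'(0)) = -63 and h_3·M_3 + 2h_3·M_4 = 6(g'(4) - Δ_3) = 78.
Solving the tridiagonal system: M_0 = -2897/56, M_1 = 1133/28, M_2 = -65/8, M_3 = -727/28, M_4 = 2911/56.
On [2, 3], g'(x) = b_2 + 2c_2·(x - 2) + 3d_2·(x - 2)² with b_2 = Δ_2 - h_2(2M_2 + M_3)/6 = 281/28, c_2 = M_2/2 = -65/16, d_2 = (M_3 - M_2)/(6h_2) = -333/112. So g'(2) = 281/28.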